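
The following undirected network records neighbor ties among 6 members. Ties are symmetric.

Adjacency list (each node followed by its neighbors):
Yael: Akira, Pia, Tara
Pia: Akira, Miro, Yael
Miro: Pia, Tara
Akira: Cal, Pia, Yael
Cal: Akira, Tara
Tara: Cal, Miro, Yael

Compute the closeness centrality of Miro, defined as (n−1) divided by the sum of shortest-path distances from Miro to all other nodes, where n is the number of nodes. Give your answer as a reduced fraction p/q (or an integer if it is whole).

5/8

Distances from Miro: Akira:2, Cal:2, Pia:1, Tara:1, Yael:2. Sum = 8.
n = 6, so closeness = 5/8.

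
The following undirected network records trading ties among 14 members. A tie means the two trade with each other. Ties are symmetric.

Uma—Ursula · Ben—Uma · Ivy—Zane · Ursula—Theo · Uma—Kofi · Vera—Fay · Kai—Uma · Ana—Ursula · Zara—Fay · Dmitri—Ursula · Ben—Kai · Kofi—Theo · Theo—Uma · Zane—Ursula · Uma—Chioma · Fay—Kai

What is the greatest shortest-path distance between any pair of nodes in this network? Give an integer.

6

Eccentricity of each node (its greatest distance to any other): Ana:5, Ben:4, Chioma:4, Dmitri:5, Fay:5, Ivy:6, Kai:4, Kofi:4, Theo:4, Uma:3, Ursula:4, Vera:6, Zane:5, Zara:6.
The maximum eccentricity is 6, realized for instance by the pair Zara–Ivy via Zara – Fay – Kai – Uma – Ursula – Zane – Ivy. So the diameter is 6.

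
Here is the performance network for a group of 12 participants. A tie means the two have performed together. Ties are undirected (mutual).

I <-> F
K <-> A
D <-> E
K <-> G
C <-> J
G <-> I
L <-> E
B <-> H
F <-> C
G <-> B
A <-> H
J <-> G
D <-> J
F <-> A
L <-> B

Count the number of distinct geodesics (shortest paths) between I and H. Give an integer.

The shortest distance is 3. The length-3 paths are: I–G–B–H; I–F–A–H.
That gives 2 distinct shortest paths.

2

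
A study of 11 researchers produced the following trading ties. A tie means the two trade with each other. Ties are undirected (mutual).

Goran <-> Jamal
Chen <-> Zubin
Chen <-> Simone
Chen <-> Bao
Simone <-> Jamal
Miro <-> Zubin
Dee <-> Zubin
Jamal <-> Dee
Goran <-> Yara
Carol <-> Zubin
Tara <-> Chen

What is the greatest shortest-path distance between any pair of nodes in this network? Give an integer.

Eccentricity of each node (its greatest distance to any other): Bao:5, Carol:5, Chen:4, Dee:3, Goran:4, Jamal:3, Miro:5, Simone:3, Tara:5, Yara:5, Zubin:4.
The maximum eccentricity is 5, realized for instance by the pair Carol–Yara via Carol – Zubin – Dee – Jamal – Goran – Yara. So the diameter is 5.

5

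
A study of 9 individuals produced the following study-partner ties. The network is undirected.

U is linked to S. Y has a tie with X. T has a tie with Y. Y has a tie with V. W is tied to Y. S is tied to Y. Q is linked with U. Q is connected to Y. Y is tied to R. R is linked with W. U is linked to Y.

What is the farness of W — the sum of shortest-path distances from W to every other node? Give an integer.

14

Distances from W: Q:2, R:1, S:2, T:2, U:2, V:2, X:2, Y:1.
Sum = 2 + 1 + 2 + 2 + 2 + 2 + 2 + 1 = 14.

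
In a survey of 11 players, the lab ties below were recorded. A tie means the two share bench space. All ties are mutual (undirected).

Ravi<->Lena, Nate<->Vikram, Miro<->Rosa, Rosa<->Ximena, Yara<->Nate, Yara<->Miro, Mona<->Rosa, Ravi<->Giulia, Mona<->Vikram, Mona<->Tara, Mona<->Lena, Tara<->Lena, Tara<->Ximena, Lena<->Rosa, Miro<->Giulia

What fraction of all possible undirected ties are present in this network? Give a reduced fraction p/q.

There are 15 edges and 11 nodes, so the maximum possible is C(11,2) = 55.
Density = 15/55 = 3/11.

3/11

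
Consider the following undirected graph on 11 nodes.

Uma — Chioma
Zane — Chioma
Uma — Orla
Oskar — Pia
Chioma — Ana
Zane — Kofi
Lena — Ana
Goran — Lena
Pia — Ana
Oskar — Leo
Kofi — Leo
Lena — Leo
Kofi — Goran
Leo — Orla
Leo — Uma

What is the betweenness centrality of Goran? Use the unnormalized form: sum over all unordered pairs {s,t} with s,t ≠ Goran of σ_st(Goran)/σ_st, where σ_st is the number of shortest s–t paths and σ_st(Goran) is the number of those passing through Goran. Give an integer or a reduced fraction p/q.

7/6

Pairs whose geodesics pass through Goran — Ana–Kofi: 1/3; Lena–Kofi: 1/2; Lena–Zane: 1/3.
All other pairs contribute 0.
Summing the contributions gives betweenness(Goran) = 7/6.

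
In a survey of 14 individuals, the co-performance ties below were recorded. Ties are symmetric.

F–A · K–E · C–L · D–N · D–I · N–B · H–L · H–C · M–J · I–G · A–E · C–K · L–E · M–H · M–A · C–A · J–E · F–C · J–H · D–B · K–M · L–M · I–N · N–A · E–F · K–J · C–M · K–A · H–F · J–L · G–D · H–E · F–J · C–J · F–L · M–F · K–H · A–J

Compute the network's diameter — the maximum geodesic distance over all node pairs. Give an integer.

Eccentricity of each node (its greatest distance to any other): A:3, B:4, C:4, D:4, E:4, F:4, G:5, H:5, I:4, J:4, K:4, L:5, M:4, N:3.
The maximum eccentricity is 5, realized for instance by the pair L–G via L – F – A – N – I – G. So the diameter is 5.

5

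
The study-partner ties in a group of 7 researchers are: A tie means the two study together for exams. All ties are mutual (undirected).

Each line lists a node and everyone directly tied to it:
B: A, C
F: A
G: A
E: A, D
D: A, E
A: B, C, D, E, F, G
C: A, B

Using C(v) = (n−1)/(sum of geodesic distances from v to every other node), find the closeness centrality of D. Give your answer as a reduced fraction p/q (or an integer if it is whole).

Distances from D: A:1, B:2, C:2, E:1, F:2, G:2. Sum = 10.
n = 7, so closeness = 6/10 = 3/5.

3/5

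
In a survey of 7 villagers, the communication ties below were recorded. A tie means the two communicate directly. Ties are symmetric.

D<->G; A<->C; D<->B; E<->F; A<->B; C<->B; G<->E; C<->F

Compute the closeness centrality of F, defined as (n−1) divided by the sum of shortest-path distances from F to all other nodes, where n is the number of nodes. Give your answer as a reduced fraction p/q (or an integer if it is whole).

6/11

Distances from F: A:2, B:2, C:1, D:3, E:1, G:2. Sum = 11.
n = 7, so closeness = 6/11.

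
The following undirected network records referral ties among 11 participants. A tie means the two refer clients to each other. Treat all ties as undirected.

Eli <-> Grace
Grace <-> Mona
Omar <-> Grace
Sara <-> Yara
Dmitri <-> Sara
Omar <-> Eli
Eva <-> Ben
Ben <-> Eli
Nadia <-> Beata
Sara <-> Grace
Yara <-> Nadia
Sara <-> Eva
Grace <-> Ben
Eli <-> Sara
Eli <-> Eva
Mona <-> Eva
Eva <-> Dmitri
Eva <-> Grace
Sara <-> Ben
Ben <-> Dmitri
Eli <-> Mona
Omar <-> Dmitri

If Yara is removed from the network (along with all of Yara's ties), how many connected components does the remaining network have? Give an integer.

Without Yara, the remaining ties split the others into: {Ben, Dmitri, Eli, Eva, Grace, Mona, Omar, Sara}; {Beata, Nadia}.
That's 2 separate components.

2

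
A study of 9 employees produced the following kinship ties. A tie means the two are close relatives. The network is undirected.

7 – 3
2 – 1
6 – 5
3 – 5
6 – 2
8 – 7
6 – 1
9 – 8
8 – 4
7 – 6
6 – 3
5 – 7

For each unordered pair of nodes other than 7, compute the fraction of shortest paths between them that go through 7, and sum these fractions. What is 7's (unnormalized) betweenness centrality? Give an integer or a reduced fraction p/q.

Pairs whose geodesics pass through 7 — 3–8: 1; 3–9: 1; 3–4: 1; 5–8: 1; 5–9: 1; 5–4: 1; 6–8: 1; 6–9: 1; 6–4: 1; 1–8: 1; 1–9: 1; 1–4: 1; 2–8: 1; 2–9: 1 … (+1 more pairs).
All other pairs contribute 0.
Summing the contributions gives betweenness(7) = 15.

15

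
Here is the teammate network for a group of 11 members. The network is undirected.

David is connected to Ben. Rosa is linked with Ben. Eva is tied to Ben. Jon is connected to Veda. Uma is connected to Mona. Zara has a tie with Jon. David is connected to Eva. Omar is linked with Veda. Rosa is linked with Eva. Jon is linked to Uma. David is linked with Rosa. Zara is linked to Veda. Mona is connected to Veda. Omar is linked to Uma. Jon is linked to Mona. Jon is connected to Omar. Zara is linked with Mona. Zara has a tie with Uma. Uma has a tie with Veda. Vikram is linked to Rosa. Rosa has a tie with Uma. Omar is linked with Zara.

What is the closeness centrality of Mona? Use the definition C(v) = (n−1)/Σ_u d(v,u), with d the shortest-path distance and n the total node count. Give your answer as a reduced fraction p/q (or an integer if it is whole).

1/2

Distances from Mona: Ben:3, David:3, Eva:3, Jon:1, Omar:2, Rosa:2, Uma:1, Veda:1, Vikram:3, Zara:1. Sum = 20.
n = 11, so closeness = 10/20 = 1/2.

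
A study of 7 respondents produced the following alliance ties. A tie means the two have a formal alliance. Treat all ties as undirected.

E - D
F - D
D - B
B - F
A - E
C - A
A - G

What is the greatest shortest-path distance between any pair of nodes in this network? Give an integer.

Eccentricity of each node (its greatest distance to any other): A:3, B:4, C:4, D:3, E:2, F:4, G:4.
The maximum eccentricity is 4, realized for instance by the pair C–B via C – A – E – D – B. So the diameter is 4.

4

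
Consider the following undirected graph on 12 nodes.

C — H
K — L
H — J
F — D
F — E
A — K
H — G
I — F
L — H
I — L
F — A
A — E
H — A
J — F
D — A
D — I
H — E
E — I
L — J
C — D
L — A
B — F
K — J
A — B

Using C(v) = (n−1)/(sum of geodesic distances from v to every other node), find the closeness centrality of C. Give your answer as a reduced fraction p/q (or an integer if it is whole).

Distances from C: A:2, B:3, D:1, E:2, F:2, G:2, H:1, I:2, J:2, K:3, L:2. Sum = 22.
n = 12, so closeness = 11/22 = 1/2.

1/2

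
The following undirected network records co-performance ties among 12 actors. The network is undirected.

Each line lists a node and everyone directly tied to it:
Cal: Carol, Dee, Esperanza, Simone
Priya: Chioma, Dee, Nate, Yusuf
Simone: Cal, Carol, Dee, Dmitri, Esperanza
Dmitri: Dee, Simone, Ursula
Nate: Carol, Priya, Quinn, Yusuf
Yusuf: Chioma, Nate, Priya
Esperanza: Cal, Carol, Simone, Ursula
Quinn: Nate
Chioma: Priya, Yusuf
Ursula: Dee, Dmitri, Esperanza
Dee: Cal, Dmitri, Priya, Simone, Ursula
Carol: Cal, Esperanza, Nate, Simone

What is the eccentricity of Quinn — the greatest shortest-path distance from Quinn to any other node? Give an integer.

Distances from Quinn: Cal:3, Carol:2, Chioma:3, Dee:3, Dmitri:4, Esperanza:3, Nate:1, Priya:2, Simone:3, Ursula:4, Yusuf:2.
The largest is 4 (to Dmitri and Ursula), so the eccentricity of Quinn is 4.

4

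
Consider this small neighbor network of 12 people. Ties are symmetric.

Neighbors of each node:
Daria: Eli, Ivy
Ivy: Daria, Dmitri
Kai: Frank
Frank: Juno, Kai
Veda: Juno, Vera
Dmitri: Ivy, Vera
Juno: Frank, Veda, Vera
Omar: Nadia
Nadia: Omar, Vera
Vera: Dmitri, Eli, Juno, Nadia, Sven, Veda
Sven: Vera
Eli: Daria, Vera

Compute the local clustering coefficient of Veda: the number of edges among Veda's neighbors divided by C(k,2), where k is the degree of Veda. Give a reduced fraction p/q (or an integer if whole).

1

Veda's neighbors: Juno and Vera (k = 2).
Possible neighbor pairs: C(2,2) = 1. Edges among them: Juno–Vera → e = 1.
Clustering(Veda) = 1/1.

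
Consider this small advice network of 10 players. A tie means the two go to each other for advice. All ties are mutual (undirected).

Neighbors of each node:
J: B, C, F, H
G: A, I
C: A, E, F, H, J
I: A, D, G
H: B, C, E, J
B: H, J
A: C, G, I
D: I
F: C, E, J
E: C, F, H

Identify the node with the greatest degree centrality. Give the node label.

Degrees — A:3, B:2, C:5, D:1, E:3, F:3, G:2, H:4, I:3, J:4.
The maximum is 5, attained only by C.

C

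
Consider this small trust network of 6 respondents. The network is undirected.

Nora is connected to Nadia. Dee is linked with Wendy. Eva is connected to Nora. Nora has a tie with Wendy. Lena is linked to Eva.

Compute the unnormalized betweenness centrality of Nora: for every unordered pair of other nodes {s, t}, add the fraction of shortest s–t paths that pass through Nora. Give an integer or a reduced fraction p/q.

Pairs whose geodesics pass through Nora — Wendy–Eva: 1; Wendy–Nadia: 1; Wendy–Lena: 1; Eva–Nadia: 1; Eva–Dee: 1; Nadia–Dee: 1; Nadia–Lena: 1; Dee–Lena: 1.
All other pairs contribute 0.
Summing the contributions gives betweenness(Nora) = 8.

8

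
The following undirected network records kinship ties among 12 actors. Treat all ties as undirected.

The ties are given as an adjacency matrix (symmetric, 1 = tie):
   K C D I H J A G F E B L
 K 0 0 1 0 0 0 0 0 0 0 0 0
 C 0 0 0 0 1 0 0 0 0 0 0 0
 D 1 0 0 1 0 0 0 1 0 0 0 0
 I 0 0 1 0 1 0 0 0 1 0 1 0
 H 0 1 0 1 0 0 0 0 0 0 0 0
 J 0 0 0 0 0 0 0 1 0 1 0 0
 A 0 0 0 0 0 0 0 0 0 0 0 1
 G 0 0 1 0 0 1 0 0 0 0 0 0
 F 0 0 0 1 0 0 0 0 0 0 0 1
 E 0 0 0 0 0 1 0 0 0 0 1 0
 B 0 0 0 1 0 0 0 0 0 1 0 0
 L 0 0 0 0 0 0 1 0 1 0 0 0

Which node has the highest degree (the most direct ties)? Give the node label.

Degrees — A:1, B:2, C:1, D:3, E:2, F:2, G:2, H:2, I:4, J:2, K:1, L:2.
The maximum is 4, attained only by I.

I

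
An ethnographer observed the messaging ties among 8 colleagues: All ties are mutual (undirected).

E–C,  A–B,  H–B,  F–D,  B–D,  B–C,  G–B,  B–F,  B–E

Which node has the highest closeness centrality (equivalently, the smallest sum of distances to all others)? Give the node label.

Farness (sum of distances to all others) for each node — A:13, B:7, C:12, D:12, E:12, F:12, G:13, H:13.
The smallest farness is 7, for B, so B has the highest closeness.

B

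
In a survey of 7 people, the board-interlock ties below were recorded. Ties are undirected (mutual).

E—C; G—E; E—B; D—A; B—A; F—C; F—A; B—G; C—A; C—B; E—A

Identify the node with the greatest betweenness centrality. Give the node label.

A

Unnormalized betweenness of each node: A:13/2, B:2, C:3/2, D:0, E:2, F:0, G:0.
A has the largest value, 13/2, making it the main broker — the node through which the most shortest paths run.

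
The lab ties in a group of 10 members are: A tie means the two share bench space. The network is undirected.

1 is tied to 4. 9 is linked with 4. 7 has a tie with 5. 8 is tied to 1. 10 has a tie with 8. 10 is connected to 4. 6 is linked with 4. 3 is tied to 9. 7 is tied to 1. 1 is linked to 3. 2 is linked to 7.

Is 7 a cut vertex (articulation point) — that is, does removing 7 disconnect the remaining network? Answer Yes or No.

Removing 7 leaves {2} with no path to {1, 3, 4, 6, 8, 9, and 10}, so the network splits into 3 components. 7 is a cut vertex.

Yes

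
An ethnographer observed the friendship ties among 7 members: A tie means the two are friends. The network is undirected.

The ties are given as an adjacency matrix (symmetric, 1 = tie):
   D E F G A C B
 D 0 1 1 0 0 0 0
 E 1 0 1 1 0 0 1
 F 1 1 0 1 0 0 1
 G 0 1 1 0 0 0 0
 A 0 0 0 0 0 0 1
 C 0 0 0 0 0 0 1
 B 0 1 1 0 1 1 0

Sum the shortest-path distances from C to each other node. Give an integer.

Distances from C: A:2, B:1, D:3, E:2, F:2, G:3.
Sum = 2 + 1 + 3 + 2 + 2 + 3 = 13.

13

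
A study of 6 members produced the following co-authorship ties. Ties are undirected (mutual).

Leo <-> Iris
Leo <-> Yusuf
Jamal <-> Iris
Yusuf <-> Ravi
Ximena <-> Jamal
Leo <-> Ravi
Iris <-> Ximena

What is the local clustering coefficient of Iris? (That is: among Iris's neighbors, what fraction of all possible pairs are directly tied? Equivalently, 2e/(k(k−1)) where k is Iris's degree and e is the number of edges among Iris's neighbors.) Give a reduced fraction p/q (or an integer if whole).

Iris's neighbors: Jamal, Leo, and Ximena (k = 3).
Possible neighbor pairs: C(3,2) = 3. Edges among them: Jamal–Ximena → e = 1.
Clustering(Iris) = 1/3.

1/3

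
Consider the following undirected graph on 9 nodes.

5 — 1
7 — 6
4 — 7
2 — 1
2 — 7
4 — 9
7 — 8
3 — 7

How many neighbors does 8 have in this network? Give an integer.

1

8 is directly tied to 7. That is 1 neighbor, so the degree of 8 is 1.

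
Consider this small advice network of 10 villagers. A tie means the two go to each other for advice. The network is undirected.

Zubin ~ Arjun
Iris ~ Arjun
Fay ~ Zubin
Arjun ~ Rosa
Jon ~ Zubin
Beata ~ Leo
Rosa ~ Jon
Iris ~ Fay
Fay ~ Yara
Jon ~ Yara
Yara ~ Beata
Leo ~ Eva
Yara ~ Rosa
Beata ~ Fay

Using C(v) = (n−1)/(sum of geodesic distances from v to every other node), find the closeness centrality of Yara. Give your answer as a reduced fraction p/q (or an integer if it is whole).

Distances from Yara: Arjun:2, Beata:1, Eva:3, Fay:1, Iris:2, Jon:1, Leo:2, Rosa:1, Zubin:2. Sum = 15.
n = 10, so closeness = 9/15 = 3/5.

3/5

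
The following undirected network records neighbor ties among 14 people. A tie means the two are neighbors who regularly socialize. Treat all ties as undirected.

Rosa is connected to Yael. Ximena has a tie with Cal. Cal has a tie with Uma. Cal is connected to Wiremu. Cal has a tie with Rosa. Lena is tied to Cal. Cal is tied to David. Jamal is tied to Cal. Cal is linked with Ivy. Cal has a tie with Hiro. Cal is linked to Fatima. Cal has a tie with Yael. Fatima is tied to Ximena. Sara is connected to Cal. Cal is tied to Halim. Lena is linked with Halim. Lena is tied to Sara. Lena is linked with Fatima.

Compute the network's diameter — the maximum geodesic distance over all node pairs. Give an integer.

Eccentricity of each node (its greatest distance to any other): Cal:1, David:2, Fatima:2, Halim:2, Hiro:2, Ivy:2, Jamal:2, Lena:2, Rosa:2, Sara:2, Uma:2, Wiremu:2, Ximena:2, Yael:2.
The maximum eccentricity is 2, realized for instance by the pair Sara–Hiro via Sara – Cal – Hiro. So the diameter is 2.

2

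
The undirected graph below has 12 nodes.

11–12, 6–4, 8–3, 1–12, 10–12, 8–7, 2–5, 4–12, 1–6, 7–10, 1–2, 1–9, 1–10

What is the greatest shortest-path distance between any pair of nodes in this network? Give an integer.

6

Eccentricity of each node (its greatest distance to any other): 1:4, 2:5, 3:6, 4:5, 5:6, 6:5, 7:4, 8:5, 9:5, 10:3, 11:5, 12:4.
The maximum eccentricity is 6, realized for instance by the pair 5–3 via 5 – 2 – 1 – 10 – 7 – 8 – 3. So the diameter is 6.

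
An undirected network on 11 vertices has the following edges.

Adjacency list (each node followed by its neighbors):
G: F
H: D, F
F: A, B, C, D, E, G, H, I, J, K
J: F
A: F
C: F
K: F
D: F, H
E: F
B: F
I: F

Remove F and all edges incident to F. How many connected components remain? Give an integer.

Without F, the remaining ties split the others into: {B}; {A}; {K}; {G}; {D, H}; {J}; {E}; {C}; {I}.
That's 9 separate components.

9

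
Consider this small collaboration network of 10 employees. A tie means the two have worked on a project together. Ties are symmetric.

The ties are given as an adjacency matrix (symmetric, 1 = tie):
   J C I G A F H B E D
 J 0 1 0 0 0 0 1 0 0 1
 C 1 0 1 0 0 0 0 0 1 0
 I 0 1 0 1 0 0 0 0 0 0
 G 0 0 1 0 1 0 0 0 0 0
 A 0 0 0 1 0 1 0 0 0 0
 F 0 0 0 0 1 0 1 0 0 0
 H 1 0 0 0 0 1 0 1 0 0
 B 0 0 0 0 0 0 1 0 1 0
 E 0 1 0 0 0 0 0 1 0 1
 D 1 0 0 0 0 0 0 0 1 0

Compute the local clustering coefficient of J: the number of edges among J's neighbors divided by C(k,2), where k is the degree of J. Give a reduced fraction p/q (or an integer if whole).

0

J's neighbors: C, D, and H (k = 3).
Possible neighbor pairs: C(3,2) = 3. Edges among them: none → e = 0.
Clustering(J) = 0/3 = 0.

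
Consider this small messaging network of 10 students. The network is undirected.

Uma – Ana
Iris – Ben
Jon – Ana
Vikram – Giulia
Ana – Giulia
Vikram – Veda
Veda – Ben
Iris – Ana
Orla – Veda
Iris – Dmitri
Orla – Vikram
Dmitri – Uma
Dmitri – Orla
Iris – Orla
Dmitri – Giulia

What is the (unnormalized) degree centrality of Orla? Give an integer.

Orla is directly tied to Dmitri, Iris, Veda, and Vikram. That is 4 neighbors, so the degree of Orla is 4.

4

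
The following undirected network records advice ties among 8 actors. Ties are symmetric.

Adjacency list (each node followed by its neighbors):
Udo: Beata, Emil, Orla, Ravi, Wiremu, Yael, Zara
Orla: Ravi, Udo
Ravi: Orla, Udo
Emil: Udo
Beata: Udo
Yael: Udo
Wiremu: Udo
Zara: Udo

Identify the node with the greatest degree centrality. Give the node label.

Degrees — Beata:1, Emil:1, Orla:2, Ravi:2, Udo:7, Wiremu:1, Yael:1, Zara:1.
The maximum is 7, attained only by Udo.

Udo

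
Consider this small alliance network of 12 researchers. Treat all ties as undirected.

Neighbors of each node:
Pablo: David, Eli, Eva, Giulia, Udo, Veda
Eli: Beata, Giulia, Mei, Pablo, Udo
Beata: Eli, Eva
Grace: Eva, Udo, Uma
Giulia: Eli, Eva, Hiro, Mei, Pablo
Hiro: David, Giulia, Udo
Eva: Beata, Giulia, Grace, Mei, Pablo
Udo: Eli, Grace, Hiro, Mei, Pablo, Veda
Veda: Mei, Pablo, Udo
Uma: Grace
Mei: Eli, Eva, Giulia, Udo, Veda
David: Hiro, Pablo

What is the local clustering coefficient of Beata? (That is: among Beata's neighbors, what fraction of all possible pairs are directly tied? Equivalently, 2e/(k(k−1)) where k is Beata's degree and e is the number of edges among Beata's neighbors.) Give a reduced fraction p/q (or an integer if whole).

0

Beata's neighbors: Eli and Eva (k = 2).
Possible neighbor pairs: C(2,2) = 1. Edges among them: none → e = 0.
Clustering(Beata) = 0/1.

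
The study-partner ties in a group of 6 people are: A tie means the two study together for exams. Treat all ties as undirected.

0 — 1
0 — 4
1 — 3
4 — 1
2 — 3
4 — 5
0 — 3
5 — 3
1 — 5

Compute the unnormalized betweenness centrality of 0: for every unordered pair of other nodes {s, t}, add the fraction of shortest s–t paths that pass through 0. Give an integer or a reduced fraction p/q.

Pairs whose geodesics pass through 0 — 3–4: 1/3; 2–4: 1/3.
All other pairs contribute 0.
Summing the contributions gives betweenness(0) = 2/3.

2/3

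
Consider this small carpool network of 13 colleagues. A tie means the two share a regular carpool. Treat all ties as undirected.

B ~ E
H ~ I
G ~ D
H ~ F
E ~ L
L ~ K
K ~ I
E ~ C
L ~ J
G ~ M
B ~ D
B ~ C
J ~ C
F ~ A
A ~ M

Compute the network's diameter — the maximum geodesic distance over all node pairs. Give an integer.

Eccentricity of each node (its greatest distance to any other): A:6, B:5, C:6, D:5, E:5, F:6, G:5, H:5, I:5, J:6, K:5, L:5, M:5.
The maximum eccentricity is 6, realized for instance by the pair J–A via J – C – B – D – G – M – A. So the diameter is 6.

6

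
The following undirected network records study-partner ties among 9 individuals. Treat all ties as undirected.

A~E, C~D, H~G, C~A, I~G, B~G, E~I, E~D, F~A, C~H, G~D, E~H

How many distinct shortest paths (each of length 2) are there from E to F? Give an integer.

1

The shortest distance is 2, and the only length-2 path is E–A–F. So there is exactly 1 shortest path.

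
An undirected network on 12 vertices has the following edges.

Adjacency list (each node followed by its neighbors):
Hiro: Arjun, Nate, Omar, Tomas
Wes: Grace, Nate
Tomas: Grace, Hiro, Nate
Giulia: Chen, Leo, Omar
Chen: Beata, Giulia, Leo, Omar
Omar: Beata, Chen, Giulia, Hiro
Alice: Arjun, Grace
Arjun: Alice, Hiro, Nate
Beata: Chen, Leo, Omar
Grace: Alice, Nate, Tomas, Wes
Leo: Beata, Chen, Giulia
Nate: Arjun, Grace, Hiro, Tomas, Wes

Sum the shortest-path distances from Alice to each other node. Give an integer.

Distances from Alice: Arjun:1, Beata:4, Chen:4, Giulia:4, Grace:1, Hiro:2, Leo:5, Nate:2, Omar:3, Tomas:2, Wes:2.
Sum = 1 + 4 + 4 + 4 + 1 + 2 + 5 + 2 + 3 + 2 + 2 = 30.

30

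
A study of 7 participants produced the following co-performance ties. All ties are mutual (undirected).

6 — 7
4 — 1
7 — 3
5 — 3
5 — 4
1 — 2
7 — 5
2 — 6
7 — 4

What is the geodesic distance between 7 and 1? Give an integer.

One shortest route is 7 – 4 – 1, which uses 2 edges, and 7 and 1 are not directly tied, so nothing shorter exists. So d(7,1) = 2.

2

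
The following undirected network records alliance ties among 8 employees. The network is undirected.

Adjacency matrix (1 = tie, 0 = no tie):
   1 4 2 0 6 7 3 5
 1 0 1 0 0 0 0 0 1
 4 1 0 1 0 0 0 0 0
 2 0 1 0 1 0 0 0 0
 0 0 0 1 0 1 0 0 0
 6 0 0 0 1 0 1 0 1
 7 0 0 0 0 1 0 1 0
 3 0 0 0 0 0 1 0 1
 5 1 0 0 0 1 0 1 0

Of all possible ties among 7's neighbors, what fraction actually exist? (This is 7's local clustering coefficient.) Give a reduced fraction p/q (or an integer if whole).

0

7's neighbors: 3 and 6 (k = 2).
Possible neighbor pairs: C(2,2) = 1. Edges among them: none → e = 0.
Clustering(7) = 0/1.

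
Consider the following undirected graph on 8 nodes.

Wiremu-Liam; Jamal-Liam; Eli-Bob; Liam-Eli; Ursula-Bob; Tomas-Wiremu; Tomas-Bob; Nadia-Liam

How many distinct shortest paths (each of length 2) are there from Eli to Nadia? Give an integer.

The shortest distance is 2, and the only length-2 path is Eli–Liam–Nadia. So there is exactly 1 shortest path.

1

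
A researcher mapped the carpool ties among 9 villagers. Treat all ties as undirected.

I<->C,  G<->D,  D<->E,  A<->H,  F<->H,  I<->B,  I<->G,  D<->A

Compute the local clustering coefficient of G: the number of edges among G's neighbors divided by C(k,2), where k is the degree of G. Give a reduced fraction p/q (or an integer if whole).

0

G's neighbors: D and I (k = 2).
Possible neighbor pairs: C(2,2) = 1. Edges among them: none → e = 0.
Clustering(G) = 0/1.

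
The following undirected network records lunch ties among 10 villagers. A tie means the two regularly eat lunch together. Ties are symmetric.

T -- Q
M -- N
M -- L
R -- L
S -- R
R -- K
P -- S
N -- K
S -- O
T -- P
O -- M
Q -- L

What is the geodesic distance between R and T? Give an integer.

One shortest route is R – L – Q – T, which uses 3 edges, and at distance 2 from R we only reach {M, N, O, P, Q}, which does not include T. So d(R,T) = 3.

3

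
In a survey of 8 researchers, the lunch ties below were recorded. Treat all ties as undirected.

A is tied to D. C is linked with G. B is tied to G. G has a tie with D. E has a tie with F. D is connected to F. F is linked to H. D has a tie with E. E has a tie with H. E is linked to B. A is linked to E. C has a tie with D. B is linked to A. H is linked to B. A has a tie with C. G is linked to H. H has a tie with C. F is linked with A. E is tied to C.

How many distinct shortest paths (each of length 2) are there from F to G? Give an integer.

2

The shortest distance is 2. The length-2 paths are: F–D–G; F–H–G.
That gives 2 distinct shortest paths.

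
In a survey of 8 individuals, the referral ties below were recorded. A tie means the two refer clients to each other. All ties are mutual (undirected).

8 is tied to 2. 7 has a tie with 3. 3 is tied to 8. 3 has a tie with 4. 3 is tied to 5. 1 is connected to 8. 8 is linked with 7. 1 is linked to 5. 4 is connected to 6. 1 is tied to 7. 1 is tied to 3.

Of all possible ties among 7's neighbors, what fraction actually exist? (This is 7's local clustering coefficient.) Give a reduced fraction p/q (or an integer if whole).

1

7's neighbors: 1, 3, and 8 (k = 3).
Possible neighbor pairs: C(3,2) = 3. Edges among them: 1–3, 1–8, 3–8 → e = 3.
Clustering(7) = 3/3 = 1.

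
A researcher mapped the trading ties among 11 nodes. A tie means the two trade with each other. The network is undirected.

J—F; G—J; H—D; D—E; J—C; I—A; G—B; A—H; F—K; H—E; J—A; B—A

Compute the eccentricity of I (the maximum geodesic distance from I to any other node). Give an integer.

Distances from I: A:1, B:2, C:3, D:3, E:3, F:3, G:3, H:2, J:2, K:4.
The largest is 4 (to K), so the eccentricity of I is 4.

4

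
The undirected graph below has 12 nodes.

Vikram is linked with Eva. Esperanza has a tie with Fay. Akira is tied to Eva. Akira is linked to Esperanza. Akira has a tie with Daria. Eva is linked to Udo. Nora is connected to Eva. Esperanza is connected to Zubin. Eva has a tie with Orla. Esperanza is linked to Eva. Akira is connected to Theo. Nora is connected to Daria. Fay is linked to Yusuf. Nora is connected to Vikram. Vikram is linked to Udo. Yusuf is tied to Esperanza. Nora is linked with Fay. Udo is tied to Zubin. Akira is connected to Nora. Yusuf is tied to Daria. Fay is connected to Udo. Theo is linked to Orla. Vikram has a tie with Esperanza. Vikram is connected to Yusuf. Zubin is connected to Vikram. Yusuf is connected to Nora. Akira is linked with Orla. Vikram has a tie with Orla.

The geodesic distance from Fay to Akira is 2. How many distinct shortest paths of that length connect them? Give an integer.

The shortest distance is 2. The length-2 paths are: Fay–Esperanza–Akira; Fay–Nora–Akira.
That gives 2 distinct shortest paths.

2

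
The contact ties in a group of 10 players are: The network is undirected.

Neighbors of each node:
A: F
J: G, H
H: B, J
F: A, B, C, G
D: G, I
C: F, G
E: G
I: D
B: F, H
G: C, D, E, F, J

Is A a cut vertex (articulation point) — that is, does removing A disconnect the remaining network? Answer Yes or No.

No

Even without A, every remaining node can still reach every other (the residual graph is connected), so A is not a cut vertex.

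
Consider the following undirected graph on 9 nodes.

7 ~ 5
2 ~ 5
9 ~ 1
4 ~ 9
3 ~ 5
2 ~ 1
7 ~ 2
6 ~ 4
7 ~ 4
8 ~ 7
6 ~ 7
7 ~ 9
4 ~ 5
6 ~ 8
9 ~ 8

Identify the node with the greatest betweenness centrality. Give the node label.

Unnormalized betweenness of each node: 1:1/2, 2:11/4, 3:0, 4:31/12, 5:15/2, 6:1/3, 7:49/6, 8:7/12, 9:43/12.
7 has the largest value, 49/6, making it the main broker — the node through which the most shortest paths run.

7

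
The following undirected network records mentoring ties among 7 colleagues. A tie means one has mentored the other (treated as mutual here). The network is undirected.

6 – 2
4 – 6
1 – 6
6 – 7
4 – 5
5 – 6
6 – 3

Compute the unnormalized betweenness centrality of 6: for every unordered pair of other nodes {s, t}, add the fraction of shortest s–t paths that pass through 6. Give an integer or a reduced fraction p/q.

14

Pairs whose geodesics pass through 6 — 3–5: 1; 3–1: 1; 3–4: 1; 3–7: 1; 3–2: 1; 5–1: 1; 5–7: 1; 5–2: 1; 1–4: 1; 1–7: 1; 1–2: 1; 4–7: 1; 4–2: 1; 7–2: 1.
All other pairs contribute 0.
Summing the contributions gives betweenness(6) = 14.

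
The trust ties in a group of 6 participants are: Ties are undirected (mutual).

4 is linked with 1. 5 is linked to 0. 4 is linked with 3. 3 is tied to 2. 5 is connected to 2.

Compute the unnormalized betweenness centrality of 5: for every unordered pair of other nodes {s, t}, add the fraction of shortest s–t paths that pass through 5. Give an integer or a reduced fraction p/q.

Pairs whose geodesics pass through 5 — 1–0: 1; 3–0: 1; 0–4: 1; 0–2: 1.
All other pairs contribute 0.
Summing the contributions gives betweenness(5) = 4.

4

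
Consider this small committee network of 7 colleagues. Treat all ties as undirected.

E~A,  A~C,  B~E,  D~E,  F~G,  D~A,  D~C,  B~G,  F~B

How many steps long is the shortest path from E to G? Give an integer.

One shortest route is E – B – G, which uses 2 edges, and E and G are not directly tied, so nothing shorter exists. So d(E,G) = 2.

2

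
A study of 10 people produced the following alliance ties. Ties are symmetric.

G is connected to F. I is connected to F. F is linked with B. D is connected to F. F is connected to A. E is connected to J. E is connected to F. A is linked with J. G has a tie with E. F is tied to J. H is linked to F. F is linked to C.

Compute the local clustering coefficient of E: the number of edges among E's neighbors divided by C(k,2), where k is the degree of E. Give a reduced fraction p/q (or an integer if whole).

E's neighbors: F, G, and J (k = 3).
Possible neighbor pairs: C(3,2) = 3. Edges among them: F–G, F–J → e = 2.
Clustering(E) = 2/3.

2/3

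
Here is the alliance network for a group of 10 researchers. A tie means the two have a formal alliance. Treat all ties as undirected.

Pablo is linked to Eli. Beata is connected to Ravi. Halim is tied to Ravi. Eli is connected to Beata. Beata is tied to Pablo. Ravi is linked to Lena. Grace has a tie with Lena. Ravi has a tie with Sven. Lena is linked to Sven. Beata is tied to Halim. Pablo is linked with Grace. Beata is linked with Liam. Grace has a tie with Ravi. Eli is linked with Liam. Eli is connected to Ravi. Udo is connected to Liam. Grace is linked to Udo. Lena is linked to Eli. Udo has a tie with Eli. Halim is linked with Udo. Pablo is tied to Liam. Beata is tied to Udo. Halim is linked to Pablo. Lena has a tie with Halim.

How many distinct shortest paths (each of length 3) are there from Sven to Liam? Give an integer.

The shortest distance is 3. The length-3 paths are: Sven–Ravi–Beata–Liam; Sven–Lena–Eli–Liam; Sven–Ravi–Eli–Liam.
That gives 3 distinct shortest paths.

3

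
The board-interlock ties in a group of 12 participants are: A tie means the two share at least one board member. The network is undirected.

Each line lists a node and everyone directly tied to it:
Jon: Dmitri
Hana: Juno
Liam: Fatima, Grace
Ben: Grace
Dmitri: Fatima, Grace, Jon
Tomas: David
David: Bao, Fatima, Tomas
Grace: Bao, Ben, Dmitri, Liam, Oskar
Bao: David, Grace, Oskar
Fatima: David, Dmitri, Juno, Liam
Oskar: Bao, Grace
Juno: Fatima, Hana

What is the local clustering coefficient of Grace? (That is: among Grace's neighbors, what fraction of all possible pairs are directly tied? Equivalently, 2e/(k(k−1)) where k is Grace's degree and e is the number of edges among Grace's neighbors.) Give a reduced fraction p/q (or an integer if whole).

1/10

Grace's neighbors: Bao, Ben, Dmitri, Liam, and Oskar (k = 5).
Possible neighbor pairs: C(5,2) = 10. Edges among them: Bao–Oskar → e = 1.
Clustering(Grace) = 1/10.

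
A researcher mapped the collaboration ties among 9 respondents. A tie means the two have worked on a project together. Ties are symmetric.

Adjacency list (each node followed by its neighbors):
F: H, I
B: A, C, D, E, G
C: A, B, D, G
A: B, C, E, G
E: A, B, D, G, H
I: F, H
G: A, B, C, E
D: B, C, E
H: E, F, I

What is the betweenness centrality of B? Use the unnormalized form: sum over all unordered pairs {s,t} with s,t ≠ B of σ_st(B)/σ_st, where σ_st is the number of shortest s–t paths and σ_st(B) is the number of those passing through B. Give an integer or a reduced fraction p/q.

5/3

Pairs whose geodesics pass through B — I–C: 1/4; H–C: 1/4; F–C: 1/4; G–D: 1/3; D–A: 1/3; C–E: 1/4.
All other pairs contribute 0.
Summing the contributions gives betweenness(B) = 5/3.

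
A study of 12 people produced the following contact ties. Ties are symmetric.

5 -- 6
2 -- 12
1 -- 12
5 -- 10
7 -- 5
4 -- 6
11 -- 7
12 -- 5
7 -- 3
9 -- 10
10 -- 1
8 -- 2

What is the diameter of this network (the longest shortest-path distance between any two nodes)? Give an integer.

Eccentricity of each node (its greatest distance to any other): 1:4, 2:4, 3:5, 4:5, 5:3, 6:4, 7:4, 8:5, 9:5, 10:4, 11:5, 12:3.
The maximum eccentricity is 5, realized for instance by the pair 4–8 via 4 – 6 – 5 – 12 – 2 – 8. So the diameter is 5.

5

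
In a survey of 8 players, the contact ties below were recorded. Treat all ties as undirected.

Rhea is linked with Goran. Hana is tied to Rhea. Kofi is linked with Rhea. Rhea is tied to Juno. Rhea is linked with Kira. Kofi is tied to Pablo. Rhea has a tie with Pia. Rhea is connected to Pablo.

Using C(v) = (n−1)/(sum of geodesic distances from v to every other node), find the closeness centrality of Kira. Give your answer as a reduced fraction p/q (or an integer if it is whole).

7/13

Distances from Kira: Goran:2, Hana:2, Juno:2, Kofi:2, Pablo:2, Pia:2, Rhea:1. Sum = 13.
n = 8, so closeness = 7/13.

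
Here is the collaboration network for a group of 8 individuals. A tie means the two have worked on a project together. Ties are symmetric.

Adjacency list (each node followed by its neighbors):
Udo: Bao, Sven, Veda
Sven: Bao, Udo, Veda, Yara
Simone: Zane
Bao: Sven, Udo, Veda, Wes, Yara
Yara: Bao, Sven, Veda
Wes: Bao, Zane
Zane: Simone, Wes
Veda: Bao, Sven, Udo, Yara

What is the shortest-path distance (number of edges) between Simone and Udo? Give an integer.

One shortest route is Simone – Zane – Wes – Bao – Udo, which uses 4 edges, and at distance 3 from Simone we only reach {Bao}, which does not include Udo. So d(Simone,Udo) = 4.

4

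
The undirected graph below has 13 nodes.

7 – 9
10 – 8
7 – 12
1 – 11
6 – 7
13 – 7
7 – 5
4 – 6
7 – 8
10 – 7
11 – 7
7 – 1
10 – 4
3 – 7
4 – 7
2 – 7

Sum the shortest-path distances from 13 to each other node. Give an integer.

23

Distances from 13: 1:2, 2:2, 3:2, 4:2, 5:2, 6:2, 7:1, 8:2, 9:2, 10:2, 11:2, 12:2.
Sum = 2 + 2 + 2 + 2 + 2 + 2 + 1 + 2 + 2 + 2 + 2 + 2 = 23.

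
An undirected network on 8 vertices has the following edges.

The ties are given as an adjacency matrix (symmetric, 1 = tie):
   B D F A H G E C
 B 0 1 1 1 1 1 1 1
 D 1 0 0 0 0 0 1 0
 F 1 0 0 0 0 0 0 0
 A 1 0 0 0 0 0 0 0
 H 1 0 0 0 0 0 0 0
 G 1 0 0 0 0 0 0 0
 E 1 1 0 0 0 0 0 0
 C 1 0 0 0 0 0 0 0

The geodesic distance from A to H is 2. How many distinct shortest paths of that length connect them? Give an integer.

1

The shortest distance is 2, and the only length-2 path is A–B–H. So there is exactly 1 shortest path.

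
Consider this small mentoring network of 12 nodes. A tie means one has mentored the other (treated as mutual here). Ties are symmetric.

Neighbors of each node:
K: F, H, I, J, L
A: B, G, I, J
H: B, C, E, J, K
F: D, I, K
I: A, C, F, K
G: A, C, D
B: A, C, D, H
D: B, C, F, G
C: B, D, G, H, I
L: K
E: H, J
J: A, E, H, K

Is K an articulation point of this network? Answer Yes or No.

Yes

Removing K leaves {A, B, C, D, E, F, G, H, I, and J} with no path to {L}, so the network splits into 2 components. K is a cut vertex.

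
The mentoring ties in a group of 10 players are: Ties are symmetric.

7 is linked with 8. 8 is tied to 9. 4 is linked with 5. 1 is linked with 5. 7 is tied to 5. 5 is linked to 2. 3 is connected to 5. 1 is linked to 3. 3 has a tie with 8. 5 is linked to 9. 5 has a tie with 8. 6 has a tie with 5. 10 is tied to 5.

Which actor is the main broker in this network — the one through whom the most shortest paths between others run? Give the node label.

Unnormalized betweenness of each node: 1:0, 2:0, 3:1/2, 4:0, 5:30, 6:0, 7:0, 8:3/2, 9:0, 10:0.
5 has the largest value, 30, making it the main broker — the node through which the most shortest paths run.

5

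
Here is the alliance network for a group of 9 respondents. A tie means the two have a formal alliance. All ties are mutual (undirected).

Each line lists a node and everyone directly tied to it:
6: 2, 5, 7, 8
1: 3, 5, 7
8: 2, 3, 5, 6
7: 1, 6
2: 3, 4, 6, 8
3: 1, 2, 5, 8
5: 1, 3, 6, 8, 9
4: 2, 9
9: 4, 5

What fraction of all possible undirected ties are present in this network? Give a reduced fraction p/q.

5/12

There are 15 edges and 9 nodes, so the maximum possible is C(9,2) = 36.
Density = 15/36 = 5/12.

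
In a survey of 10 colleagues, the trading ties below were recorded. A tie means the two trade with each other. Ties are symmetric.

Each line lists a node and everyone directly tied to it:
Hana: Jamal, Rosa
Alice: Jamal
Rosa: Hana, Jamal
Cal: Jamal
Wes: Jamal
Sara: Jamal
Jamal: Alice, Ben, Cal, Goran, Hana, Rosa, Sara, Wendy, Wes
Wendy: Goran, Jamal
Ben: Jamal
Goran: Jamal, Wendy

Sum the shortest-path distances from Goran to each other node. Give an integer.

16

Distances from Goran: Alice:2, Ben:2, Cal:2, Hana:2, Jamal:1, Rosa:2, Sara:2, Wendy:1, Wes:2.
Sum = 2 + 2 + 2 + 2 + 1 + 2 + 2 + 1 + 2 = 16.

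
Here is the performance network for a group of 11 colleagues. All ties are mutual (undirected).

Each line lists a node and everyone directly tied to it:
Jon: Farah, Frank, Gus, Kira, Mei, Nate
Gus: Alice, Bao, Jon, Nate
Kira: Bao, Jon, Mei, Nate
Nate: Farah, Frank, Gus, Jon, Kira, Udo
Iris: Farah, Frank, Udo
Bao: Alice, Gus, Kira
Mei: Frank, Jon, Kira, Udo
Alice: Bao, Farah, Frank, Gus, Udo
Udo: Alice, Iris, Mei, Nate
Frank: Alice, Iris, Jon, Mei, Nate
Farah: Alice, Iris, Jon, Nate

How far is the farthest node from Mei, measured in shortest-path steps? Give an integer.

2

Distances from Mei: Alice:2, Bao:2, Farah:2, Frank:1, Gus:2, Iris:2, Jon:1, Kira:1, Nate:2, Udo:1.
The largest is 2 (to Iris, Alice, Nate, Bao, Farah, and Gus), so the eccentricity of Mei is 2.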